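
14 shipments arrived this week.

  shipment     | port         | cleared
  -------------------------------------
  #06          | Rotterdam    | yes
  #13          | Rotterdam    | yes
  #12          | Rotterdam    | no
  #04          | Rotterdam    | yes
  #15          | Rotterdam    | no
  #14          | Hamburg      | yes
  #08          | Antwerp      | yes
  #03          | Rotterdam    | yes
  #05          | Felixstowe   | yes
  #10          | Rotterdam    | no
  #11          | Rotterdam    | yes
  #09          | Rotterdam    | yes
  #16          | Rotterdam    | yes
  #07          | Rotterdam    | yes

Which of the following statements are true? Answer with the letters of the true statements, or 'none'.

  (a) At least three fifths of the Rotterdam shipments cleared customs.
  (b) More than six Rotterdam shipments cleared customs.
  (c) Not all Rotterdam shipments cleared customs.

(a), (b), (c)

|A| = 11, |A ∩ B| = 8, |A ∖ B| = 3.
(a) |A ∩ B| / |A| ≥ 3/5: holds.
(b) |A ∩ B| > 6: holds.
(c) A ⊄ B (|A ∖ B| ≥ 1): holds.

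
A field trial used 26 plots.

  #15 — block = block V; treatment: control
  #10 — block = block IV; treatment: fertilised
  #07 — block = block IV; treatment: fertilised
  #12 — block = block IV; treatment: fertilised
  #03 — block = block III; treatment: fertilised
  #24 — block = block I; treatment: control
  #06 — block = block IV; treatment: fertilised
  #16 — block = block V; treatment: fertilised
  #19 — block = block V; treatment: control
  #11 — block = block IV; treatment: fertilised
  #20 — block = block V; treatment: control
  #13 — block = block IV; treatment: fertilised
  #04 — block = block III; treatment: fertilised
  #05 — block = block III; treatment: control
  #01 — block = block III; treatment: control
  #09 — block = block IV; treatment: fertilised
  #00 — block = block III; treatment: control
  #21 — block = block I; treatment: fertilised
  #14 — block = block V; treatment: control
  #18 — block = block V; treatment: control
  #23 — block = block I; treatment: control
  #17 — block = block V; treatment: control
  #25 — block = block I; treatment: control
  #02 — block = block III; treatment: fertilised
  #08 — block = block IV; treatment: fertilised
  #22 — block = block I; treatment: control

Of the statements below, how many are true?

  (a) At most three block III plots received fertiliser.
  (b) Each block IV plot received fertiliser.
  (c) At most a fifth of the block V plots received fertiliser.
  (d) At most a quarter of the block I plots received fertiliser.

(a) block III: |A| = 6, |A ∩ B| = 3; needs |A ∩ B| ≤ 3 — true.
(b) block IV: |A| = 8, |A ∩ B| = 8; needs A ⊆ B, i.e. every element of A is in B (|A ∖ B| = 0) — true.
(c) block V: |A| = 7, |A ∩ B| = 1; needs |A ∩ B| / |A| ≤ 1/5 — true.
(d) block I: |A| = 5, |A ∩ B| = 1; needs |A ∩ B| / |A| ≤ 1/4 — true.

4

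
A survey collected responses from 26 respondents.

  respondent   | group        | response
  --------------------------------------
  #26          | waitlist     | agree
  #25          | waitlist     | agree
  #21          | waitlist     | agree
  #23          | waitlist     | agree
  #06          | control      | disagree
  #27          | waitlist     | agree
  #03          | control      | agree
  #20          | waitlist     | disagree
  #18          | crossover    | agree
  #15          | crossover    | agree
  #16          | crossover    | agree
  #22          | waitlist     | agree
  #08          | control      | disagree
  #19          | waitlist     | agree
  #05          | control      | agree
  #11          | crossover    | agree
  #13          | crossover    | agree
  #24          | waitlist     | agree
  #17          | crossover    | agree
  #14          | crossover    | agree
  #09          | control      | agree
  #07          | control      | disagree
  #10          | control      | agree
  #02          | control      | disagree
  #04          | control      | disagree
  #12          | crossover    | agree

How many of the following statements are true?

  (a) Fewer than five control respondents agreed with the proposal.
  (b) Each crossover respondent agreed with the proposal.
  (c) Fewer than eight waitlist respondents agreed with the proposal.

2

(a) control: |A| = 9, |A ∩ B| = 4; needs |A ∩ B| < 5 — true.
(b) crossover: |A| = 8, |A ∩ B| = 8; needs A ⊆ B, i.e. every element of A is in B (|A ∖ B| = 0) — true.
(c) waitlist: |A| = 9, |A ∩ B| = 8; needs |A ∩ B| < 8 — false.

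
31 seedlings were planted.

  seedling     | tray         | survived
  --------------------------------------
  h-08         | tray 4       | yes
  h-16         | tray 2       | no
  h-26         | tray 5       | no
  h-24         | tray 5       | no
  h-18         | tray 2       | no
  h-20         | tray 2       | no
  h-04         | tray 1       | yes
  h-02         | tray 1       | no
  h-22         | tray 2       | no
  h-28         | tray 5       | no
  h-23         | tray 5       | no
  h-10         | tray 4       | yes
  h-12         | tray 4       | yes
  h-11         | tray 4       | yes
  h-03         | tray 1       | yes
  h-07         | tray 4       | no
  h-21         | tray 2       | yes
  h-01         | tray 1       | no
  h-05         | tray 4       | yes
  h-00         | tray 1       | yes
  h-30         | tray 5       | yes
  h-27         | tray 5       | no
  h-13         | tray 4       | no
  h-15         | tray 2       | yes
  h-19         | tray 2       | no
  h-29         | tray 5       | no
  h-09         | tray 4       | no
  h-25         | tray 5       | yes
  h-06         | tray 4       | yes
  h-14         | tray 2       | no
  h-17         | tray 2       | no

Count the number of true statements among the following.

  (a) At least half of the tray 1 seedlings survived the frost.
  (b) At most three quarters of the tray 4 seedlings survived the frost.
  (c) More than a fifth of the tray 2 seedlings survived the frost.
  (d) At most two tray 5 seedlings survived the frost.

4

(a) tray 1: |A| = 5, |A ∩ B| = 3; needs |A ∩ B| ≥ |A ∖ B| — true.
(b) tray 4: |A| = 9, |A ∩ B| = 6; needs |A ∩ B| / |A| ≤ 3/4 — true.
(c) tray 2: |A| = 9, |A ∩ B| = 2; needs |A ∩ B| / |A| > 1/5 — true.
(d) tray 5: |A| = 8, |A ∩ B| = 2; needs |A ∩ B| ≤ 2 — true.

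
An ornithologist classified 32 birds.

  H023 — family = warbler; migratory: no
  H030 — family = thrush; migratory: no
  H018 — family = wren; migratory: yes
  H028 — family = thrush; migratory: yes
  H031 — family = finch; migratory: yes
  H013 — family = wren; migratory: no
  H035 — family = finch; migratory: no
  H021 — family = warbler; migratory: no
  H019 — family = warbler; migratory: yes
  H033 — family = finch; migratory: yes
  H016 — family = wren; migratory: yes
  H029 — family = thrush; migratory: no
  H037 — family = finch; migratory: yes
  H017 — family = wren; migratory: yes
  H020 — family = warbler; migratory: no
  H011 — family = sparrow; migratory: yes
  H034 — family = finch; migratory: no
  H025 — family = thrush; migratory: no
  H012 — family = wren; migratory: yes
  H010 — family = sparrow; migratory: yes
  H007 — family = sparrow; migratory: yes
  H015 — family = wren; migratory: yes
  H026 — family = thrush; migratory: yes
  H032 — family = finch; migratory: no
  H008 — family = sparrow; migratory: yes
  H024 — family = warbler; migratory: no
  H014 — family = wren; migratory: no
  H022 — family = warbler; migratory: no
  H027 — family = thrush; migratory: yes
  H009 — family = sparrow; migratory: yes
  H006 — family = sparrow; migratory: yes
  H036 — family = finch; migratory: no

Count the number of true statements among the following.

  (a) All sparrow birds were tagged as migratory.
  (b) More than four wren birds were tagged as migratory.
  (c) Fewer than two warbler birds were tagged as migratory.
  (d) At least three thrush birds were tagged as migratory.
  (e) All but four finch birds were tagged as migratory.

(a) sparrow: |A| = 6, |A ∩ B| = 6; needs A ⊆ B, i.e. every element of A is in B (|A ∖ B| = 0) — true.
(b) wren: |A| = 7, |A ∩ B| = 5; needs |A ∩ B| > 4 — true.
(c) warbler: |A| = 6, |A ∩ B| = 1; needs |A ∩ B| < 2 — true.
(d) thrush: |A| = 6, |A ∩ B| = 3; needs |A ∩ B| ≥ 3 — true.
(e) finch: |A| = 7, |A ∩ B| = 3; needs |A ∖ B| = 4 — true.

5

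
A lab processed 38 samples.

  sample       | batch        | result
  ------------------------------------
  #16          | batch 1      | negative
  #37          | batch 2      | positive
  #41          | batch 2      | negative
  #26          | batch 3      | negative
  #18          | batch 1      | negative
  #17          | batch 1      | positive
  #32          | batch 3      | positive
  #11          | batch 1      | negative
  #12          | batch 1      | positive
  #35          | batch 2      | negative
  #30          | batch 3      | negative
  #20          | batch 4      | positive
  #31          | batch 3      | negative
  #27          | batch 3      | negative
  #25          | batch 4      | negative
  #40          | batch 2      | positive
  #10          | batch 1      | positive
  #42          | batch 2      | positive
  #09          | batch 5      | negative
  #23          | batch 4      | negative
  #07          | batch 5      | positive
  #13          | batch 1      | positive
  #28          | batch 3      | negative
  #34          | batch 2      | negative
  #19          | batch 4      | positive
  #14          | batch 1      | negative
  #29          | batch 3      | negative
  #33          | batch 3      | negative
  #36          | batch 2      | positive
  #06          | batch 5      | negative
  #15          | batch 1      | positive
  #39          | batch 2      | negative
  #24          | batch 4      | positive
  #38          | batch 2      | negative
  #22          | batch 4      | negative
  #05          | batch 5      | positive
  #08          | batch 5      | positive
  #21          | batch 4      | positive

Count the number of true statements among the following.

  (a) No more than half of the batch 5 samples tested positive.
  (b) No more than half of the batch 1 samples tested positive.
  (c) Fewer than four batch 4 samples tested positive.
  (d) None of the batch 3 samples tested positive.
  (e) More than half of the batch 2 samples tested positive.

0

(a) batch 5: |A| = 5, |A ∩ B| = 3; needs |A ∩ B| ≤ |A ∖ B| — false.
(b) batch 1: |A| = 9, |A ∩ B| = 5; needs |A ∩ B| ≤ |A ∖ B| — false.
(c) batch 4: |A| = 7, |A ∩ B| = 4; needs |A ∩ B| < 4 — false.
(d) batch 3: |A| = 8, |A ∩ B| = 1; needs A ∩ B = ∅ (|A ∩ B| = 0) — false.
(e) batch 2: |A| = 9, |A ∩ B| = 4; needs |A ∩ B| > |A ∖ B| — false.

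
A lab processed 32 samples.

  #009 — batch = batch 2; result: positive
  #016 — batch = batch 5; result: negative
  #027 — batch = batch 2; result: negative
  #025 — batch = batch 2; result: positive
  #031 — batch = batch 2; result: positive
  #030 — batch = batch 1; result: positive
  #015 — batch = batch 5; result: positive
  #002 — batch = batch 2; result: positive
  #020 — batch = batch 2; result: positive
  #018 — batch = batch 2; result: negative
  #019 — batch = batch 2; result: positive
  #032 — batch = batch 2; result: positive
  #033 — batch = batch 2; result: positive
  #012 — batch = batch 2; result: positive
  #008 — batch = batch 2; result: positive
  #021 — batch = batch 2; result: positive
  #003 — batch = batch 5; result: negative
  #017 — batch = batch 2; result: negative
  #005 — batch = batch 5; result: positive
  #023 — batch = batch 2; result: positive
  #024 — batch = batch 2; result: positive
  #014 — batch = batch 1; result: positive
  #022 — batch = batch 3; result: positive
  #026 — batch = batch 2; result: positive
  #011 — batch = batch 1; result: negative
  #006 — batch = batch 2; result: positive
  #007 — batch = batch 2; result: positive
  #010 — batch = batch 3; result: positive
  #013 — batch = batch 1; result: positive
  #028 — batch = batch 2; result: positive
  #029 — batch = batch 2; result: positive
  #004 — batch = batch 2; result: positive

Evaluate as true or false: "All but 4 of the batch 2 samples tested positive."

The determiner here denotes the relation: |A ∖ B| = 4.
|A| = 22, |A ∩ B| = 19, |A ∖ B| = 3.
|A ∖ B| = 3, so the statement is false.

False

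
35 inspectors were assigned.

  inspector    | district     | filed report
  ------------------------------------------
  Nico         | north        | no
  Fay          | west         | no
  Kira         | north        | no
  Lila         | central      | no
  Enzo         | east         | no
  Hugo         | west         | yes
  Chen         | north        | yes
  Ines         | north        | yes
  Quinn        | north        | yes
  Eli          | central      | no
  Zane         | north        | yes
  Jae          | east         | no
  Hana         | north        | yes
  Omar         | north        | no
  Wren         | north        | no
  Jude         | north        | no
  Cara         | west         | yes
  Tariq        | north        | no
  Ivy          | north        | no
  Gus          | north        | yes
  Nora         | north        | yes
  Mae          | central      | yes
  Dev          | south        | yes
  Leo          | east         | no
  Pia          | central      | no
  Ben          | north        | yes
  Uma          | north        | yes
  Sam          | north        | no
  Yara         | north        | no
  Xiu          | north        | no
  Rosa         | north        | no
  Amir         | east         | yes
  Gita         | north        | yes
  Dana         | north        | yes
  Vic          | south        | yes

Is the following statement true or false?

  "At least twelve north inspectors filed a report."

Truth condition: |A ∩ B| ≥ 12.
|A| = 22, |A ∩ B| = 11, |A ∖ B| = 11.
|A ∩ B| = 11, so the statement is false.

False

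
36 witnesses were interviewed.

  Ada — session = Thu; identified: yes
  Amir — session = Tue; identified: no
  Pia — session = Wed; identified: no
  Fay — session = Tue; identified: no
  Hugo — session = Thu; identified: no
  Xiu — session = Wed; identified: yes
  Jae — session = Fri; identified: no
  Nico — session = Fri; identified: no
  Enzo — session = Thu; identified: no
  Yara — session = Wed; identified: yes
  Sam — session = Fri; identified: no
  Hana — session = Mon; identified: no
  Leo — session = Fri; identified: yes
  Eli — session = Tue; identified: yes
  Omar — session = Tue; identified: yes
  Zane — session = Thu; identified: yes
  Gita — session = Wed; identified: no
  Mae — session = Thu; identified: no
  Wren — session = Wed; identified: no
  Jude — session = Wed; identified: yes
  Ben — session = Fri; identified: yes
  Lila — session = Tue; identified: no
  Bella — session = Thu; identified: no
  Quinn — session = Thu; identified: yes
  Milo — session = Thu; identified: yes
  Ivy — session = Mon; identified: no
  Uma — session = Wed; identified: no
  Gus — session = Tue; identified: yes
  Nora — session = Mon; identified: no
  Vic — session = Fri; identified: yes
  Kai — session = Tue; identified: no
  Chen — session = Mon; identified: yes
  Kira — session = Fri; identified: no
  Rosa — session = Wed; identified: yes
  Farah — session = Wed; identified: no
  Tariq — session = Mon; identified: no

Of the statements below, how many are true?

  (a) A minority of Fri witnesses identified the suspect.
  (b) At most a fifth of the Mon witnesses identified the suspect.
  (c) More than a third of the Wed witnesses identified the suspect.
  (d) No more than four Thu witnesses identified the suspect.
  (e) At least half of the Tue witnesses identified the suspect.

4

(a) Fri: |A| = 7, |A ∩ B| = 3; needs |A ∩ B| < |A ∖ B| — true.
(b) Mon: |A| = 5, |A ∩ B| = 1; needs |A ∩ B| / |A| ≤ 1/5 — true.
(c) Wed: |A| = 9, |A ∩ B| = 4; needs |A ∩ B| / |A| > 1/3 — true.
(d) Thu: |A| = 8, |A ∩ B| = 4; needs |A ∩ B| ≤ 4 — true.
(e) Tue: |A| = 7, |A ∩ B| = 3; needs |A ∩ B| ≥ |A ∖ B| — false.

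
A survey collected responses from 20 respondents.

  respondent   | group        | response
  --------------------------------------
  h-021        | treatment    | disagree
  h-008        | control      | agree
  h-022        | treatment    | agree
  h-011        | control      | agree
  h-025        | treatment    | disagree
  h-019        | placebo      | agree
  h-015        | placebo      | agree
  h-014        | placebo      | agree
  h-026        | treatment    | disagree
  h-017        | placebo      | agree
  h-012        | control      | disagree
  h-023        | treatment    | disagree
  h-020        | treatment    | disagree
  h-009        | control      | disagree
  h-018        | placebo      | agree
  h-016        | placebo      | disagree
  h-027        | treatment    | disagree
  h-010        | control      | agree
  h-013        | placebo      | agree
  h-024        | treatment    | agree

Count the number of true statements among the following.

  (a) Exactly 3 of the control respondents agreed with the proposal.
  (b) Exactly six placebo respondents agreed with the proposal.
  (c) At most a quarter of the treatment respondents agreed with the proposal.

3

(a) control: |A| = 5, |A ∩ B| = 3; needs |A ∩ B| = 3 — true.
(b) placebo: |A| = 7, |A ∩ B| = 6; needs |A ∩ B| = 6 — true.
(c) treatment: |A| = 8, |A ∩ B| = 2; needs |A ∩ B| / |A| ≤ 1/4 — true.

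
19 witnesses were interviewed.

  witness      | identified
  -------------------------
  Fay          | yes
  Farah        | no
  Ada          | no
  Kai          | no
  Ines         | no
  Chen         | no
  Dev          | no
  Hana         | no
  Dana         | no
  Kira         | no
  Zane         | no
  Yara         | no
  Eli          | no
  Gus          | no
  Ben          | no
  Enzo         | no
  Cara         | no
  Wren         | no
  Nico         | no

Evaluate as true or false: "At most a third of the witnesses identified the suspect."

True

Truth condition: |A ∩ B| / |A| ≤ 1/3.
|A| = 19, |A ∩ B| = 1, |A ∖ B| = 18.
|A ∩ B|/|A| = 1/19, so the statement is true.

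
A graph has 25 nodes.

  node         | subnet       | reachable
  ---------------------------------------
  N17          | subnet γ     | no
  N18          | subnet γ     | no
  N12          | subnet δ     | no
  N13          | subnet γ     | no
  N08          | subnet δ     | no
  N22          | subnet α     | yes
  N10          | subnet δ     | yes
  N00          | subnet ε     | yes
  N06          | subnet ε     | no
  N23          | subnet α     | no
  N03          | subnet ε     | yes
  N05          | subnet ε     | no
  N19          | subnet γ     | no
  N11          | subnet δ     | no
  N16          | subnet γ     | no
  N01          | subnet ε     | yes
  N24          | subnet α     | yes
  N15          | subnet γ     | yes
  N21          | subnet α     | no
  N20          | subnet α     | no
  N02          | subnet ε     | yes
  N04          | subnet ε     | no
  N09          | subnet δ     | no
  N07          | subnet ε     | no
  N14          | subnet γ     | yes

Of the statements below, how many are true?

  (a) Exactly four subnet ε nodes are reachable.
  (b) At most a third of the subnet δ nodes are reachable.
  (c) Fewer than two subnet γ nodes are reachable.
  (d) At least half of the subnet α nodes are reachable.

(a) subnet ε: |A| = 8, |A ∩ B| = 4; needs |A ∩ B| = 4 — true.
(b) subnet δ: |A| = 5, |A ∩ B| = 1; needs |A ∩ B| / |A| ≤ 1/3 — true.
(c) subnet γ: |A| = 7, |A ∩ B| = 2; needs |A ∩ B| < 2 — false.
(d) subnet α: |A| = 5, |A ∩ B| = 2; needs |A ∩ B| ≥ |A ∖ B| — false.

2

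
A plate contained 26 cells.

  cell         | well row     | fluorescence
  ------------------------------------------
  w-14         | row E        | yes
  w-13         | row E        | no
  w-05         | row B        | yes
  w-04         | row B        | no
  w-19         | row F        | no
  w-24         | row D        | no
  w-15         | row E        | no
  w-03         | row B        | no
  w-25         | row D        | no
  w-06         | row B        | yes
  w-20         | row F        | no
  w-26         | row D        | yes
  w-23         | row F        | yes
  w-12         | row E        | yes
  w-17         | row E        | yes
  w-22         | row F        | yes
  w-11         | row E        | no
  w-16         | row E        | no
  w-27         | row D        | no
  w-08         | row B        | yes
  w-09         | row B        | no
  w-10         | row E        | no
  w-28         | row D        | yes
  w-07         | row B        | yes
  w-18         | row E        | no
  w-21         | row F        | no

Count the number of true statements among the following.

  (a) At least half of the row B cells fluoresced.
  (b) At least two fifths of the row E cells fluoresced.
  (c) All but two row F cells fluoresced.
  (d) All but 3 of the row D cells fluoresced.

2

(a) row B: |A| = 7, |A ∩ B| = 4; needs |A ∩ B| ≥ |A ∖ B| — true.
(b) row E: |A| = 9, |A ∩ B| = 3; needs |A ∩ B| / |A| ≥ 2/5 — false.
(c) row F: |A| = 5, |A ∩ B| = 2; needs |A ∖ B| = 2 — false.
(d) row D: |A| = 5, |A ∩ B| = 2; needs |A ∖ B| = 3 — true.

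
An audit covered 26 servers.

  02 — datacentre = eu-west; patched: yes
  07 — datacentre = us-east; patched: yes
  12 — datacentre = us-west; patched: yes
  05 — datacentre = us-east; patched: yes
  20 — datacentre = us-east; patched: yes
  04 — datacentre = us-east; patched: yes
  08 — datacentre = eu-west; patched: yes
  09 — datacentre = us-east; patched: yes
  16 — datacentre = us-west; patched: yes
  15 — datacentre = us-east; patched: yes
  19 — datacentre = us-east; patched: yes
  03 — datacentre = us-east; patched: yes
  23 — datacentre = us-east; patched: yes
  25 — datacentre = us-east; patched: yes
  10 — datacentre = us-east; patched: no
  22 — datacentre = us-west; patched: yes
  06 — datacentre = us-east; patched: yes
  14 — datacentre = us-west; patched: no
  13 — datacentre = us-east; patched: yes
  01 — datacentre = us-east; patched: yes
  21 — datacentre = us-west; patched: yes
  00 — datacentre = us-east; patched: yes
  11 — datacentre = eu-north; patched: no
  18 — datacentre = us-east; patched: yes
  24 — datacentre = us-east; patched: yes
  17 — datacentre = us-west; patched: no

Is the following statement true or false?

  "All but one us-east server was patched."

True

Truth condition: |A ∖ B| = 1.
|A| = 17, |A ∩ B| = 16, |A ∖ B| = 1.
|A ∖ B| = 1, so the statement is true.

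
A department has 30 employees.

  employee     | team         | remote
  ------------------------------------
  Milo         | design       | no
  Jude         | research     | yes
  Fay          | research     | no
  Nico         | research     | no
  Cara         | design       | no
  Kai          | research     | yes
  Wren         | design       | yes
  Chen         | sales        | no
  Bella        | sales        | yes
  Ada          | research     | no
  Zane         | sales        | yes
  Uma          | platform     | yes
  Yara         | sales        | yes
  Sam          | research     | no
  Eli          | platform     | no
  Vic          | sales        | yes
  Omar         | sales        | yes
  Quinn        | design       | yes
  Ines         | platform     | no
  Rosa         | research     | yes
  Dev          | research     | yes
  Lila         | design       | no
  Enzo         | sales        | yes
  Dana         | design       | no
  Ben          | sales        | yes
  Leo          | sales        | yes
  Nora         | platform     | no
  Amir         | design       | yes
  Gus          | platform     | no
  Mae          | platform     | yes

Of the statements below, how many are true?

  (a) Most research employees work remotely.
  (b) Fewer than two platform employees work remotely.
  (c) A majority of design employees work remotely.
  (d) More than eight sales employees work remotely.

0

(a) research: |A| = 8, |A ∩ B| = 4; needs |A ∩ B| > |A ∖ B| — false.
(b) platform: |A| = 6, |A ∩ B| = 2; needs |A ∩ B| < 2 — false.
(c) design: |A| = 7, |A ∩ B| = 3; needs |A ∩ B| > |A ∖ B| — false.
(d) sales: |A| = 9, |A ∩ B| = 8; needs |A ∩ B| > 8 — false.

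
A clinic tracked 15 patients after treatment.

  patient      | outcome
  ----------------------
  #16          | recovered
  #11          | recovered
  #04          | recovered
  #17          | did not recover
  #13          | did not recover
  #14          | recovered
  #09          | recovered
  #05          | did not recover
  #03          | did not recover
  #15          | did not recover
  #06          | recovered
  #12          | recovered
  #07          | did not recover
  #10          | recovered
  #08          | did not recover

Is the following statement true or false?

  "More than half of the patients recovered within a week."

True

The determiner here denotes the relation: |A ∩ B| > |A ∖ B|.
|A| = 15, |A ∩ B| = 8, |A ∖ B| = 7.
8 > 7, so the statement is true.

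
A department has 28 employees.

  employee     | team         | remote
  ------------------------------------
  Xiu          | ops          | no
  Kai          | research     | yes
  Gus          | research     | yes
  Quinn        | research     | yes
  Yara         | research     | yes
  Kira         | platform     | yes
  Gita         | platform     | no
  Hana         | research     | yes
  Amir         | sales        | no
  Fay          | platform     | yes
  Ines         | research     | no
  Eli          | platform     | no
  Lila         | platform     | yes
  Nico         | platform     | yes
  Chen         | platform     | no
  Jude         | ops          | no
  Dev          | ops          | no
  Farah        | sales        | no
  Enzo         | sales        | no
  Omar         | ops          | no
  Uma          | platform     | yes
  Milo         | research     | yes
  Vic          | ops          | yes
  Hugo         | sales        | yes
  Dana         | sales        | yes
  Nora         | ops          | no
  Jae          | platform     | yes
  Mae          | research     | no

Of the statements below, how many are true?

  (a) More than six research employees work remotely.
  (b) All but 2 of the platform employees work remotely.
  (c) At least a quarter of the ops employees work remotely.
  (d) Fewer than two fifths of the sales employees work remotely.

(a) research: |A| = 8, |A ∩ B| = 6; needs |A ∩ B| > 6 — false.
(b) platform: |A| = 9, |A ∩ B| = 6; needs |A ∖ B| = 2 — false.
(c) ops: |A| = 6, |A ∩ B| = 1; needs |A ∩ B| / |A| ≥ 1/4 — false.
(d) sales: |A| = 5, |A ∩ B| = 2; needs |A ∩ B| / |A| < 2/5 — false.

0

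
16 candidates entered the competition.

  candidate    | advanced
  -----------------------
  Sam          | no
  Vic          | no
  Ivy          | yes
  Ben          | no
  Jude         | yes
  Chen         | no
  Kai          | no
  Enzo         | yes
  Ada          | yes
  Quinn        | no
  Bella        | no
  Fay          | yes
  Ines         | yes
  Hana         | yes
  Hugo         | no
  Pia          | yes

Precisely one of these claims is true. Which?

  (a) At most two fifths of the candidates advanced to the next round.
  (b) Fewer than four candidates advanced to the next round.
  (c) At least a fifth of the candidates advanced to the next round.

|A| = 16, |A ∩ B| = 8, |A ∖ B| = 8.
(a) requires |A ∩ B| / |A| ≤ 2/5: false.
(b) requires |A ∩ B| < 4: false.
(c) requires |A ∩ B| / |A| ≥ 1/5: true.

(c)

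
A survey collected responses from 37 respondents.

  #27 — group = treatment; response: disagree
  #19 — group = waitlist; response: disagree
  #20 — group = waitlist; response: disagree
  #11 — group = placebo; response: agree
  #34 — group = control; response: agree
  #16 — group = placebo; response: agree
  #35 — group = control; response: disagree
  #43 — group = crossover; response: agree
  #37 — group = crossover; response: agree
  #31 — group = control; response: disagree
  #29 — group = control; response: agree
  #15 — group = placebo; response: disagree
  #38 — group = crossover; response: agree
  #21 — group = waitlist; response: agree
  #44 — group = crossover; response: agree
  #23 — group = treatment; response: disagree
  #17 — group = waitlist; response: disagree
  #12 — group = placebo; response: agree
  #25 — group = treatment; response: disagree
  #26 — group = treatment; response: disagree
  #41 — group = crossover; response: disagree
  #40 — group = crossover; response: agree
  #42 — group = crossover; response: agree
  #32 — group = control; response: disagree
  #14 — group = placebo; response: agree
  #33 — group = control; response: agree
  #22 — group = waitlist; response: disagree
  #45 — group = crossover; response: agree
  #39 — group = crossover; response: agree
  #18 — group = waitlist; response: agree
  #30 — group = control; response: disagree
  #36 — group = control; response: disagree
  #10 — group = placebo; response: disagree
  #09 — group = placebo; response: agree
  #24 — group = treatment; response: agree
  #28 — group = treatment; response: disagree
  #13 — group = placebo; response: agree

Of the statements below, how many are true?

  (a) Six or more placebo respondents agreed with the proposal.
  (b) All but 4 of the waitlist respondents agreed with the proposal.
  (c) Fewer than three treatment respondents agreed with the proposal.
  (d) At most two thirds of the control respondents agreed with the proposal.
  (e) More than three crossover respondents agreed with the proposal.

5

(a) placebo: |A| = 8, |A ∩ B| = 6; needs |A ∩ B| ≥ 6 — true.
(b) waitlist: |A| = 6, |A ∩ B| = 2; needs |A ∖ B| = 4 — true.
(c) treatment: |A| = 6, |A ∩ B| = 1; needs |A ∩ B| < 3 — true.
(d) control: |A| = 8, |A ∩ B| = 3; needs |A ∩ B| / |A| ≤ 2/3 — true.
(e) crossover: |A| = 9, |A ∩ B| = 8; needs |A ∩ B| > 3 — true.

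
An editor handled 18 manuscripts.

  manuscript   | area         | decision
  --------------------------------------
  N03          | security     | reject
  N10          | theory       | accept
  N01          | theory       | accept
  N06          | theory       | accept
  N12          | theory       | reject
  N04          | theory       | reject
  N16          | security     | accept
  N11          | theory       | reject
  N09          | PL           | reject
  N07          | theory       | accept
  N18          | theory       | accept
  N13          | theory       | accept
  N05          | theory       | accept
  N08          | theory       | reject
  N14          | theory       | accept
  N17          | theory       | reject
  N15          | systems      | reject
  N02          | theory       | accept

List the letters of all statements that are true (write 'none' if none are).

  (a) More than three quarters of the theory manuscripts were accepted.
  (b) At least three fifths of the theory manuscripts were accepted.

(b)

|A| = 14, |A ∩ B| = 9, |A ∖ B| = 5.
(a) |A ∩ B| / |A| > 3/4: fails.
(b) |A ∩ B| / |A| ≥ 3/5: holds.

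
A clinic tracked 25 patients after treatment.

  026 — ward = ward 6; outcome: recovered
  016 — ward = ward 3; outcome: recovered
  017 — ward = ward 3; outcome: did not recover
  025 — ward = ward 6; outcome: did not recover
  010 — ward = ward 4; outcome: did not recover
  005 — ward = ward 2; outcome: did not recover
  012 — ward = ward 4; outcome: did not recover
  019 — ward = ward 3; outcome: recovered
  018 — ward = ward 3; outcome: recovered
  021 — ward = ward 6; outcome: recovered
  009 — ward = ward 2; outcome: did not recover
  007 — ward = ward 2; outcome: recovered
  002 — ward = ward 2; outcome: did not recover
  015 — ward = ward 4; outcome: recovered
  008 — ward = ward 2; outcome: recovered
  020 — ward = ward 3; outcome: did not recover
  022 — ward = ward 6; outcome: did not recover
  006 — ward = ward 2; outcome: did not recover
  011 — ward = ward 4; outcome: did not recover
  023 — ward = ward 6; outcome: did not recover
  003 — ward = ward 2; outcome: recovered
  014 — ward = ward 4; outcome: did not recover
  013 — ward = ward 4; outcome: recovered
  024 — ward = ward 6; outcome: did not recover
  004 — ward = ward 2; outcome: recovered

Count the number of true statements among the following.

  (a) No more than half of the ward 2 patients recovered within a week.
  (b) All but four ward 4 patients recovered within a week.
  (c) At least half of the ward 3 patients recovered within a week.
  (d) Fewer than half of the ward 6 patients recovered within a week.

(a) ward 2: |A| = 8, |A ∩ B| = 4; needs |A ∩ B| ≤ |A ∖ B| — true.
(b) ward 4: |A| = 6, |A ∩ B| = 2; needs |A ∖ B| = 4 — true.
(c) ward 3: |A| = 5, |A ∩ B| = 3; needs |A ∩ B| ≥ |A ∖ B| — true.
(d) ward 6: |A| = 6, |A ∩ B| = 2; needs |A ∩ B| < |A ∖ B| — true.

4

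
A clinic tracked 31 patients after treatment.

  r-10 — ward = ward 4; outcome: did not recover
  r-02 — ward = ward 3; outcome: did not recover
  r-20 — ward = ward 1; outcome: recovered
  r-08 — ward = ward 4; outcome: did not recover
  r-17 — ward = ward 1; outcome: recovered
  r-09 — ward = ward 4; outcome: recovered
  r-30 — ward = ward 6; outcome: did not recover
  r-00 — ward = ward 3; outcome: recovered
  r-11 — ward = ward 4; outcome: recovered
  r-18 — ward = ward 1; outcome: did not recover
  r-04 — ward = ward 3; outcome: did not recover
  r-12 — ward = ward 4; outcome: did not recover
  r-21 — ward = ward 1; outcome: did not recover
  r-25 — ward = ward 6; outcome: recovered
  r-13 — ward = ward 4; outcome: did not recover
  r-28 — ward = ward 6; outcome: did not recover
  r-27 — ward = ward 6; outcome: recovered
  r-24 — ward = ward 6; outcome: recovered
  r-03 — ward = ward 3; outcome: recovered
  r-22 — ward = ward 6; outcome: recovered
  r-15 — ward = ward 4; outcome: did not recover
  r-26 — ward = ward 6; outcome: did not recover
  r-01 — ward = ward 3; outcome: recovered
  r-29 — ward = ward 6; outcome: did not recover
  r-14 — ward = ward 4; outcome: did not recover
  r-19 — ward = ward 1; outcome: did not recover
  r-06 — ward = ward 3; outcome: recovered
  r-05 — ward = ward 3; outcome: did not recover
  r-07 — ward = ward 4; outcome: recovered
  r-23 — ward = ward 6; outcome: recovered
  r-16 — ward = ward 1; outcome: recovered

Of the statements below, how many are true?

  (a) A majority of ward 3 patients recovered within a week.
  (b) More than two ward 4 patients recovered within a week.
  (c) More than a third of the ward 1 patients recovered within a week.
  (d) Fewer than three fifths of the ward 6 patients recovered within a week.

4

(a) ward 3: |A| = 7, |A ∩ B| = 4; needs |A ∩ B| > |A ∖ B| — true.
(b) ward 4: |A| = 9, |A ∩ B| = 3; needs |A ∩ B| > 2 — true.
(c) ward 1: |A| = 6, |A ∩ B| = 3; needs |A ∩ B| / |A| > 1/3 — true.
(d) ward 6: |A| = 9, |A ∩ B| = 5; needs |A ∩ B| / |A| < 3/5 — true.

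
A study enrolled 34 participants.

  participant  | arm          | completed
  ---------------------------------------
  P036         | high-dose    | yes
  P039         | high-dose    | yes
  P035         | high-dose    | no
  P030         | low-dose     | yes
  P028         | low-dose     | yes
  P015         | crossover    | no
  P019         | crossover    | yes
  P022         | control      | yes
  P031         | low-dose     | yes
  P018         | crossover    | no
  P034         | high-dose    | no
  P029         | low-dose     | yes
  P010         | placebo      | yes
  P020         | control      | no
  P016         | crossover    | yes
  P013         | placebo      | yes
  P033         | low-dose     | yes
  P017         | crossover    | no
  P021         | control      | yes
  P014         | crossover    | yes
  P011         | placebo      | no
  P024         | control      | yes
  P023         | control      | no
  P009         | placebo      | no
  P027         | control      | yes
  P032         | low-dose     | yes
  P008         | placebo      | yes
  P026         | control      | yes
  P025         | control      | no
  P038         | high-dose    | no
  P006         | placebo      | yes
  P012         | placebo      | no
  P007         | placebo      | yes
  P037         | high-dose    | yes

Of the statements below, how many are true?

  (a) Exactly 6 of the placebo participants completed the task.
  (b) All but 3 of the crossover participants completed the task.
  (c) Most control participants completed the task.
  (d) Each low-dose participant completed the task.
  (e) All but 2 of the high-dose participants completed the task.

(a) placebo: |A| = 8, |A ∩ B| = 5; needs |A ∩ B| = 6 — false.
(b) crossover: |A| = 6, |A ∩ B| = 3; needs |A ∖ B| = 3 — true.
(c) control: |A| = 8, |A ∩ B| = 5; needs |A ∩ B| > |A ∖ B| — true.
(d) low-dose: |A| = 6, |A ∩ B| = 6; needs A ⊆ B, i.e. every element of A is in B (|A ∖ B| = 0) — true.
(e) high-dose: |A| = 6, |A ∩ B| = 3; needs |A ∖ B| = 2 — false.

3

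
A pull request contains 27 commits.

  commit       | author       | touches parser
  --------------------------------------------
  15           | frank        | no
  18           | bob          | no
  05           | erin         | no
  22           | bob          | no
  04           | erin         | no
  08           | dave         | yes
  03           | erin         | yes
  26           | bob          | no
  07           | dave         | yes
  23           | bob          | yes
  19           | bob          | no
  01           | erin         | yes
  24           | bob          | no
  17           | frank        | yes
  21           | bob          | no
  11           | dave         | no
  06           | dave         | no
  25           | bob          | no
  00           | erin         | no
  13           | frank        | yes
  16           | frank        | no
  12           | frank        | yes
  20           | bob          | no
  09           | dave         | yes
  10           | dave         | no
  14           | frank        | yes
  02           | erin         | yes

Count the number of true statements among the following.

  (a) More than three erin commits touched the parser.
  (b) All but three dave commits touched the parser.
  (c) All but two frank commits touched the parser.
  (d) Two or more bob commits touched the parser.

(a) erin: |A| = 6, |A ∩ B| = 3; needs |A ∩ B| > 3 — false.
(b) dave: |A| = 6, |A ∩ B| = 3; needs |A ∖ B| = 3 — true.
(c) frank: |A| = 6, |A ∩ B| = 4; needs |A ∖ B| = 2 — true.
(d) bob: |A| = 9, |A ∩ B| = 1; needs |A ∩ B| ≥ 2 — false.

2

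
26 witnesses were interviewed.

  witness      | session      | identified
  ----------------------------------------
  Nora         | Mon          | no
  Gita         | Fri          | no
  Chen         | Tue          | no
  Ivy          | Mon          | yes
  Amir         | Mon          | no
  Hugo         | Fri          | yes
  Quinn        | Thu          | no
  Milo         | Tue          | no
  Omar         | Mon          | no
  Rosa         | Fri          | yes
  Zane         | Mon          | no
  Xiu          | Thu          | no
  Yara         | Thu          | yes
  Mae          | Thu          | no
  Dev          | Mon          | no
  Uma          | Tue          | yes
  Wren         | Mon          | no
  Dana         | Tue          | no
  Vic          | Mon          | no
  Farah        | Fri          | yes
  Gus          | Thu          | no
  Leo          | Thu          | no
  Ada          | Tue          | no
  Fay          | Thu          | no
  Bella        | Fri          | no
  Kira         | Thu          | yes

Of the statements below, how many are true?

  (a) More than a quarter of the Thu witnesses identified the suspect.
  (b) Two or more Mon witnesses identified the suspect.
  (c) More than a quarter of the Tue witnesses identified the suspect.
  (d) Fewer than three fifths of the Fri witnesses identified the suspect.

0

(a) Thu: |A| = 8, |A ∩ B| = 2; needs |A ∩ B| / |A| > 1/4 — false.
(b) Mon: |A| = 8, |A ∩ B| = 1; needs |A ∩ B| ≥ 2 — false.
(c) Tue: |A| = 5, |A ∩ B| = 1; needs |A ∩ B| / |A| > 1/4 — false.
(d) Fri: |A| = 5, |A ∩ B| = 3; needs |A ∩ B| / |A| < 3/5 — false.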